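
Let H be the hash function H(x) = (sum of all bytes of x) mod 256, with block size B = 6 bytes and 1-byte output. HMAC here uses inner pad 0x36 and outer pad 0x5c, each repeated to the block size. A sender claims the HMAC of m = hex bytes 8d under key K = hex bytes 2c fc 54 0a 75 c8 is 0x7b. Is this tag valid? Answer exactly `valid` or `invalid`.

Key hex bytes 2c fc 54 0a 75 c8 is exactly B = 6 bytes: K' = 2c fc 54 0a 75 c8.
K' ⊕ ipad = 1a ca 62 3c 43 fe; K' ⊕ opad = 70 a0 08 56 29 94.
Inner hash: sum = 26+202+98+60+67+254+141 = 848; mod 256 = 80 → 50.
Outer hash (recomputed tag): sum = 112+160+8+86+41+148+80 = 635; mod 256 = 123 → 7b.
Recomputed tag = 7b; claimed = 7b → match.

valid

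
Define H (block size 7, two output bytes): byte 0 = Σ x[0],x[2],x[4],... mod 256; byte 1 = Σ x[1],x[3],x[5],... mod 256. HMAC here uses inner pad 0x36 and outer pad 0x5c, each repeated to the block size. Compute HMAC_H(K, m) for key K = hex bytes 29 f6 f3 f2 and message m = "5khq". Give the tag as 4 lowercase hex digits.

Key hex bytes 29 f6 f3 f2 is 4 bytes ≤ B = 7; zero-pad to 7 bytes: K' = 29 f6 f3 f2 00 00 00.
K' ⊕ ipad = 1f c0 c5 c4 36 36 36.  K' ⊕ opad = 75 aa af ae 5c 5c 5c.
Inner input = (K'⊕ipad) ∥ m = 1f c0 c5 c4 36 36 36 ∥ 35 6b 68 71.
Inner hash: even-index sum = 556 mod 256 = 44; odd-index sum = 599 mod 256 = 87 → 2c 57.
Outer input = (K'⊕opad) ∥ inner = 75 aa af ae 5c 5c 5c ∥ 2c 57.
Outer hash (tag): even-index sum = 563 mod 256 = 51; odd-index sum = 480 mod 256 = 224 → 33 e0.

33e0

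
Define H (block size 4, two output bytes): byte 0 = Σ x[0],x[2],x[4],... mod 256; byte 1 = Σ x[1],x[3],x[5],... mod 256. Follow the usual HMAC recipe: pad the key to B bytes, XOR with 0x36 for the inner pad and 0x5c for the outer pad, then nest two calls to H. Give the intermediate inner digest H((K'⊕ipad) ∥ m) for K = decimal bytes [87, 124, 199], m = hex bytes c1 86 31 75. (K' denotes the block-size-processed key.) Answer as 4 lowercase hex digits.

447b

Key decimal bytes [87, 124, 199] = 57 7c c7 is 3 bytes ≤ B = 4; zero-pad to 4 bytes: K' = 57 7c c7 00.
K' ⊕ ipad = 61 4a f1 36.
Inner input = 61 4a f1 36 ∥ c1 86 31 75.
Inner hash: even-index sum = 580 mod 256 = 68; odd-index sum = 379 mod 256 = 123 → 44 7b.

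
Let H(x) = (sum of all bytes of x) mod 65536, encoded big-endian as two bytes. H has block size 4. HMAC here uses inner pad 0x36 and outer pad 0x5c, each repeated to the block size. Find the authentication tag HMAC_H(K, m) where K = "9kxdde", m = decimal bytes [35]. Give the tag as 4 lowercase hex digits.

016e

Key "9kxdde" = 39 6b 78 64 64 65 is 6 bytes > B = 4, so hash it first: H(key) = 02 49, then zero-pad to 4 bytes: K' = 02 49 00 00.
K' ⊕ ipad = 34 7f 36 36.  K' ⊕ opad = 5e 15 5c 5c.
Inner input = (K'⊕ipad) ∥ m = 34 7f 36 36 ∥ 23.
Inner hash: sum = 52+127+54+54+35 = 322 → 01 42.
Outer input = (K'⊕opad) ∥ inner = 5e 15 5c 5c ∥ 01 42.
Outer hash (tag): sum = 94+21+92+92+1+66 = 366 → 01 6e.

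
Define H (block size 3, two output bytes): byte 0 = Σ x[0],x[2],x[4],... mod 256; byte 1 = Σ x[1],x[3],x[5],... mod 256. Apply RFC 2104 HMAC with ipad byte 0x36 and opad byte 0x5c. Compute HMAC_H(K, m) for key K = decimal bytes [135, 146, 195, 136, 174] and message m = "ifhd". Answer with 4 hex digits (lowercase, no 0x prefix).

Key decimal bytes [135, 146, 195, 136, 174] = 87 92 c3 88 ae is 5 bytes > B = 3, so hash it first: H(key) = f8 1a, then zero-pad to 3 bytes: K' = f8 1a 00.
K' ⊕ ipad = ce 2c 36.  K' ⊕ opad = a4 46 5c.
Inner input = (K'⊕ipad) ∥ m = ce 2c 36 ∥ 69 66 68 64.
Inner hash: even-index sum = 462 mod 256 = 206; odd-index sum = 253 mod 256 = 253 → ce fd.
Outer input = (K'⊕opad) ∥ inner = a4 46 5c ∥ ce fd.
Outer hash (tag): even-index sum = 509 mod 256 = 253; odd-index sum = 276 mod 256 = 20 → fd 14.

fd14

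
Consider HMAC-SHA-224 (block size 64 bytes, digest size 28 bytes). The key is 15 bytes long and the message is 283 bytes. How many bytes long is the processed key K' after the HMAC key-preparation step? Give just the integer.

Key is 15 ≤ 64 bytes, zero-padded: |K'| = 64.

64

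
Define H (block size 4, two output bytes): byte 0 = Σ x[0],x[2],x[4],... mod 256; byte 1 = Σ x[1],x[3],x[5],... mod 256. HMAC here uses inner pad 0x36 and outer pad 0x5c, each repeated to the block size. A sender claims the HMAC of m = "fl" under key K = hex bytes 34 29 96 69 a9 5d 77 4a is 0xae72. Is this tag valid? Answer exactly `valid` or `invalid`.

invalid

Key hex bytes 34 29 96 69 a9 5d 77 4a is 8 bytes > B = 4, so hash it first: H(key) = ea 39, then zero-pad to 4 bytes: K' = ea 39 00 00.
K' ⊕ ipad = dc 0f 36 36; K' ⊕ opad = b6 65 5c 5c.
Inner hash: even-index sum = 376 mod 256 = 120; odd-index sum = 177 mod 256 = 177 → 78 b1.
Outer hash (recomputed tag): even-index sum = 394 mod 256 = 138; odd-index sum = 370 mod 256 = 114 → 8a 72.
Recomputed tag = 8a72; claimed = ae72 → mismatch.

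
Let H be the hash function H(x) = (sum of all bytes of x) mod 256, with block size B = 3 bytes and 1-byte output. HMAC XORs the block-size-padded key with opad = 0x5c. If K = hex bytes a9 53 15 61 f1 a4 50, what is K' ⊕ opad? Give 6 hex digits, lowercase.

0b5c5c

Key hex bytes a9 53 15 61 f1 a4 50 is 7 bytes > B = 3, so hash it first: H(key) = 57, then zero-pad to 3 bytes: K' = 57 00 00.
XOR each byte with 0x5c: 57⊕5c=0b, 00⊕5c=5c, 00⊕5c=5c.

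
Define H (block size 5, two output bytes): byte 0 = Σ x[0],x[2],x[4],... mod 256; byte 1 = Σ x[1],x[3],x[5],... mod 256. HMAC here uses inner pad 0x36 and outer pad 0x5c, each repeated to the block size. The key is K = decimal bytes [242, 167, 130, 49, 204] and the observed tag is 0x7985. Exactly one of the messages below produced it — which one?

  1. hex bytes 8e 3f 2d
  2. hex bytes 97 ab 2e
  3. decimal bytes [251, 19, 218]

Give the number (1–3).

Key decimal bytes [242, 167, 130, 49, 204] = f2 a7 82 31 cc is exactly B = 5 bytes: K' = f2 a7 82 31 cc.
K' ⊕ ipad = c4 91 b4 07 fa; K' ⊕ opad = ae fb de 6d 90.
m1: inner = H(c4 91 b4 07 fa 8e 3f 2d) = b1 53; tag = H(ae fb de 6d 90 b1 53) = 6f19
m2: inner = H(c4 91 b4 07 fa 97 ab 2e) = 1d 5d; tag = H(ae fb de 6d 90 1d 5d) = 7985 ← matches
m3: inner = H(c4 91 b4 07 fa fb 13 da) = 85 6d; tag = H(ae fb de 6d 90 85 6d) = 89ed

2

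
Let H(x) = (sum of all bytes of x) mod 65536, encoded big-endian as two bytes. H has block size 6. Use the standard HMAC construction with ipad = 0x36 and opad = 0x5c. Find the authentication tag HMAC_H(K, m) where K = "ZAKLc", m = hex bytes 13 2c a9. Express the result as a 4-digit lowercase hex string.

Key "ZAKLc" = 5a 41 4b 4c 63 is 5 bytes ≤ B = 6; zero-pad to 6 bytes: K' = 5a 41 4b 4c 63 00.
K' ⊕ ipad = 6c 77 7d 7a 55 36.  K' ⊕ opad = 06 1d 17 10 3f 5c.
Inner input = (K'⊕ipad) ∥ m = 6c 77 7d 7a 55 36 ∥ 13 2c a9.
Inner hash: sum = 108+119+125+122+85+54+19+44+169 = 845 → 03 4d.
Outer input = (K'⊕opad) ∥ inner = 06 1d 17 10 3f 5c ∥ 03 4d.
Outer hash (tag): sum = 6+29+23+16+63+92+3+77 = 309 → 01 35.

0135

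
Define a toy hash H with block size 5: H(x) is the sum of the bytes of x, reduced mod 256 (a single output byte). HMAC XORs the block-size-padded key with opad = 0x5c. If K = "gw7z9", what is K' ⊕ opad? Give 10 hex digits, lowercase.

Key "gw7z9" = 67 77 37 7a 39 is exactly B = 5 bytes: K' = 67 77 37 7a 39.
XOR each byte with 0x5c: 67⊕5c=3b, 77⊕5c=2b, 37⊕5c=6b, 7a⊕5c=26, 39⊕5c=65.

3b2b6b2665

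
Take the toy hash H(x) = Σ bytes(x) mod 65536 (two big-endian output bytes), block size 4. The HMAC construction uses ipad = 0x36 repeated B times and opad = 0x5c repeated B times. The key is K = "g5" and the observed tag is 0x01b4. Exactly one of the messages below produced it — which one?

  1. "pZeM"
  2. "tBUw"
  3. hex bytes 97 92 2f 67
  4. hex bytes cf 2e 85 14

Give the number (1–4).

Key "g5" = 67 35 is 2 bytes ≤ B = 4; zero-pad to 4 bytes: K' = 67 35 00 00.
K' ⊕ ipad = 51 03 36 36; K' ⊕ opad = 3b 69 5c 5c.
m1: inner = H(51 03 36 36 70 5a 65 4d) = 02 3c; tag = H(3b 69 5c 5c 02 3c) = 019a
m2: inner = H(51 03 36 36 74 42 55 77) = 02 42; tag = H(3b 69 5c 5c 02 42) = 01a0
m3: inner = H(51 03 36 36 97 92 2f 67) = 02 7f; tag = H(3b 69 5c 5c 02 7f) = 01dd
m4: inner = H(51 03 36 36 cf 2e 85 14) = 02 56; tag = H(3b 69 5c 5c 02 56) = 01b4 ← matches

4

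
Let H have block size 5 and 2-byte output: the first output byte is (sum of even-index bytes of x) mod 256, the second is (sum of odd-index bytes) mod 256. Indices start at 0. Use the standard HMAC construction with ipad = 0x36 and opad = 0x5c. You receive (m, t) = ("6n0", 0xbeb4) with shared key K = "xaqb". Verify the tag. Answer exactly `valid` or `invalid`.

valid

Key "xaqb" = 78 61 71 62 is 4 bytes ≤ B = 5; zero-pad to 5 bytes: K' = 78 61 71 62 00.
K' ⊕ ipad = 4e 57 47 54 36; K' ⊕ opad = 24 3d 2d 3e 5c.
Inner hash: even-index sum = 313 mod 256 = 57; odd-index sum = 273 mod 256 = 17 → 39 11.
Outer hash (recomputed tag): even-index sum = 190 mod 256 = 190; odd-index sum = 180 mod 256 = 180 → be b4.
Recomputed tag = beb4; claimed = beb4 → match.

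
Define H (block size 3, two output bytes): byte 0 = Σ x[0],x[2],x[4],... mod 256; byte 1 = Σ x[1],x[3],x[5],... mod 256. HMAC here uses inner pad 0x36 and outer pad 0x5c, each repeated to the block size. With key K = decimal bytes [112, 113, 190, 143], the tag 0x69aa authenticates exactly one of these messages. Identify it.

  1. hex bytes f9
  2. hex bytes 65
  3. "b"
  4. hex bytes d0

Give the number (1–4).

Key decimal bytes [112, 113, 190, 143] = 70 71 be 8f is 4 bytes > B = 3, so hash it first: H(key) = 2e 00, then zero-pad to 3 bytes: K' = 2e 00 00.
K' ⊕ ipad = 18 36 36; K' ⊕ opad = 72 5c 5c.
m1: inner = H(18 36 36 f9) = 4e 2f; tag = H(72 5c 5c 4e 2f) = fdaa
m2: inner = H(18 36 36 65) = 4e 9b; tag = H(72 5c 5c 4e 9b) = 69aa ← matches
m3: inner = H(18 36 36 62) = 4e 98; tag = H(72 5c 5c 4e 98) = 66aa
m4: inner = H(18 36 36 d0) = 4e 06; tag = H(72 5c 5c 4e 06) = d4aa

2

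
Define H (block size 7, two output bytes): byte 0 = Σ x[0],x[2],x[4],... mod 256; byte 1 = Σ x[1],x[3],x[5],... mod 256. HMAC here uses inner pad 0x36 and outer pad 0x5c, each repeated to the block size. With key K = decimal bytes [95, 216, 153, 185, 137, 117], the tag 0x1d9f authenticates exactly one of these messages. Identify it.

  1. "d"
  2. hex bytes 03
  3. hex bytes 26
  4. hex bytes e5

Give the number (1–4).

1

Key decimal bytes [95, 216, 153, 185, 137, 117] = 5f d8 99 b9 89 75 is 6 bytes ≤ B = 7; zero-pad to 7 bytes: K' = 5f d8 99 b9 89 75 00.
K' ⊕ ipad = 69 ee af 8f bf 43 36; K' ⊕ opad = 03 84 c5 e5 d5 29 5c.
m1: inner = H(69 ee af 8f bf 43 36 64) = 0d 24; tag = H(03 84 c5 e5 d5 29 5c 0d 24) = 1d9f ← matches
m2: inner = H(69 ee af 8f bf 43 36 03) = 0d c3; tag = H(03 84 c5 e5 d5 29 5c 0d c3) = bc9f
m3: inner = H(69 ee af 8f bf 43 36 26) = 0d e6; tag = H(03 84 c5 e5 d5 29 5c 0d e6) = df9f
m4: inner = H(69 ee af 8f bf 43 36 e5) = 0d a5; tag = H(03 84 c5 e5 d5 29 5c 0d a5) = 9e9f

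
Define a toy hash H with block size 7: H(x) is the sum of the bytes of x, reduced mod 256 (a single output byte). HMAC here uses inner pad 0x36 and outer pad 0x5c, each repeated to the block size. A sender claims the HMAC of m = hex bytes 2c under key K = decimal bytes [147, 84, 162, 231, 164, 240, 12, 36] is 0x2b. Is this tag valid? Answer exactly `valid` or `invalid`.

Key decimal bytes [147, 84, 162, 231, 164, 240, 12, 36] = 93 54 a2 e7 a4 f0 0c 24 is 8 bytes > B = 7, so hash it first: H(key) = 34, then zero-pad to 7 bytes: K' = 34 00 00 00 00 00 00.
K' ⊕ ipad = 02 36 36 36 36 36 36; K' ⊕ opad = 68 5c 5c 5c 5c 5c 5c.
Inner hash: sum = 2+54+54+54+54+54+54+44 = 370; mod 256 = 114 → 72.
Outer hash (recomputed tag): sum = 104+92+92+92+92+92+92+114 = 770; mod 256 = 2 → 02.
Recomputed tag = 02; claimed = 2b → mismatch.

invalid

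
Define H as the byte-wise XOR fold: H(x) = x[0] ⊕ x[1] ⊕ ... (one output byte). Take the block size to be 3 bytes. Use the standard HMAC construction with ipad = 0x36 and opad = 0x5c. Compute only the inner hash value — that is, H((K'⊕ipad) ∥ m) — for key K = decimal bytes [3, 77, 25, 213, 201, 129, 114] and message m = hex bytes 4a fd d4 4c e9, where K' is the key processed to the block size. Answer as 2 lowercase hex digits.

48

Key decimal bytes [3, 77, 25, 213, 201, 129, 114] = 03 4d 19 d5 c9 81 72 is 7 bytes > B = 3, so hash it first: H(key) = b8, then zero-pad to 3 bytes: K' = b8 00 00.
K' ⊕ ipad = 8e 36 36.
Inner input = 8e 36 36 ∥ 4a fd d4 4c e9.
Inner hash: XOR 8e⊕36⊕36⊕4a⊕fd⊕d4⊕4c⊕e9 = 48.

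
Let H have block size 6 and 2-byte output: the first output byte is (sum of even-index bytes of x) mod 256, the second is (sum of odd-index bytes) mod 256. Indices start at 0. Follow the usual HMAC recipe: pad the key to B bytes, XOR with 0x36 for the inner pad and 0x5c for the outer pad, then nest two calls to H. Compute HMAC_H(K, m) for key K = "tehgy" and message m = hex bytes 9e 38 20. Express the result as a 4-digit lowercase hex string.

Key "tehgy" = 74 65 68 67 79 is 5 bytes ≤ B = 6; zero-pad to 6 bytes: K' = 74 65 68 67 79 00.
K' ⊕ ipad = 42 53 5e 51 4f 36.  K' ⊕ opad = 28 39 34 3b 25 5c.
Inner input = (K'⊕ipad) ∥ m = 42 53 5e 51 4f 36 ∥ 9e 38 20.
Inner hash: even-index sum = 429 mod 256 = 173; odd-index sum = 274 mod 256 = 18 → ad 12.
Outer input = (K'⊕opad) ∥ inner = 28 39 34 3b 25 5c ∥ ad 12.
Outer hash (tag): even-index sum = 302 mod 256 = 46; odd-index sum = 226 mod 256 = 226 → 2e e2.

2ee2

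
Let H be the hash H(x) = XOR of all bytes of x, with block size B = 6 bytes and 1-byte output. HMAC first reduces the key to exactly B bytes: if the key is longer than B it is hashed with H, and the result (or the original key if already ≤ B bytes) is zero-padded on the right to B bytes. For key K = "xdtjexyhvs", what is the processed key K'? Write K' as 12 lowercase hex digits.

0b0000000000

|K| = 10 > B = 6, so first hash the key.
H(K): XOR 78⊕64⊕74⊕6a⊕65⊕78⊕79⊕68⊕76⊕73 = 0b.
Zero-pad H(K) = 0b to 6 bytes: K' = 0b 00 00 00 00 00.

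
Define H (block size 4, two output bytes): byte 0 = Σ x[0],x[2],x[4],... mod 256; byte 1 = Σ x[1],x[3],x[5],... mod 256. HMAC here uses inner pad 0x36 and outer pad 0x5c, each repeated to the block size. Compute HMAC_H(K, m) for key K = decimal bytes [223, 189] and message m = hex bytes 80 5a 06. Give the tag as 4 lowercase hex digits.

8458

Key decimal bytes [223, 189] = df bd is 2 bytes ≤ B = 4; zero-pad to 4 bytes: K' = df bd 00 00.
K' ⊕ ipad = e9 8b 36 36.  K' ⊕ opad = 83 e1 5c 5c.
Inner input = (K'⊕ipad) ∥ m = e9 8b 36 36 ∥ 80 5a 06.
Inner hash: even-index sum = 421 mod 256 = 165; odd-index sum = 283 mod 256 = 27 → a5 1b.
Outer input = (K'⊕opad) ∥ inner = 83 e1 5c 5c ∥ a5 1b.
Outer hash (tag): even-index sum = 388 mod 256 = 132; odd-index sum = 344 mod 256 = 88 → 84 58.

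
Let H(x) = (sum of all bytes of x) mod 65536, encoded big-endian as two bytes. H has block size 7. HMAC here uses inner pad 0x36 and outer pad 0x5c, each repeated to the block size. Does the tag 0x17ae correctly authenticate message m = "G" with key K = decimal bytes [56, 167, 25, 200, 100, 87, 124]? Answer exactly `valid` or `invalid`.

Key decimal bytes [56, 167, 25, 200, 100, 87, 124] = 38 a7 19 c8 64 57 7c is exactly B = 7 bytes: K' = 38 a7 19 c8 64 57 7c.
K' ⊕ ipad = 0e 91 2f fe 52 61 4a; K' ⊕ opad = 64 fb 45 94 38 0b 20.
Inner hash: sum = 14+145+47+254+82+97+74+71 = 784 → 03 10.
Outer hash (recomputed tag): sum = 100+251+69+148+56+11+32+3+16 = 686 → 02 ae.
Recomputed tag = 02ae; claimed = 17ae → mismatch.

invalid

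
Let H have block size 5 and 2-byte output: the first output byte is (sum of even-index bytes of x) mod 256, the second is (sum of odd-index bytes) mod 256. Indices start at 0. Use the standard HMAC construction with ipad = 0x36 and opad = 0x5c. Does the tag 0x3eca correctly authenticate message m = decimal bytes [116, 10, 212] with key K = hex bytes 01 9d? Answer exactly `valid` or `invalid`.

Key hex bytes 01 9d is 2 bytes ≤ B = 5; zero-pad to 5 bytes: K' = 01 9d 00 00 00.
K' ⊕ ipad = 37 ab 36 36 36; K' ⊕ opad = 5d c1 5c 5c 5c.
Inner hash: even-index sum = 173 mod 256 = 173; odd-index sum = 553 mod 256 = 41 → ad 29.
Outer hash (recomputed tag): even-index sum = 318 mod 256 = 62; odd-index sum = 458 mod 256 = 202 → 3e ca.
Recomputed tag = 3eca; claimed = 3eca → match.

valid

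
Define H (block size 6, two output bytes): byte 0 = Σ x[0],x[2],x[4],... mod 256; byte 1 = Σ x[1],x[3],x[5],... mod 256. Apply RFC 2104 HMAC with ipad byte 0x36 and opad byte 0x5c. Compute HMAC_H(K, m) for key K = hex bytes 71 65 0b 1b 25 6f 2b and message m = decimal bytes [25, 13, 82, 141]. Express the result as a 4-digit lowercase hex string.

194a

Key hex bytes 71 65 0b 1b 25 6f 2b is 7 bytes > B = 6, so hash it first: H(key) = cc ef, then zero-pad to 6 bytes: K' = cc ef 00 00 00 00.
K' ⊕ ipad = fa d9 36 36 36 36.  K' ⊕ opad = 90 b3 5c 5c 5c 5c.
Inner input = (K'⊕ipad) ∥ m = fa d9 36 36 36 36 ∥ 19 0d 52 8d.
Inner hash: even-index sum = 465 mod 256 = 209; odd-index sum = 479 mod 256 = 223 → d1 df.
Outer input = (K'⊕opad) ∥ inner = 90 b3 5c 5c 5c 5c ∥ d1 df.
Outer hash (tag): even-index sum = 537 mod 256 = 25; odd-index sum = 586 mod 256 = 74 → 19 4a.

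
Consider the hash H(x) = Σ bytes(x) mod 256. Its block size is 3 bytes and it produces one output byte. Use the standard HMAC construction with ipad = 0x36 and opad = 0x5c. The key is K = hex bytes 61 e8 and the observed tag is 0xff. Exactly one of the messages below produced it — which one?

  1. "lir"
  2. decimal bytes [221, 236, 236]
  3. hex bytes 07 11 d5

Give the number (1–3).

1

Key hex bytes 61 e8 is 2 bytes ≤ B = 3; zero-pad to 3 bytes: K' = 61 e8 00.
K' ⊕ ipad = 57 de 36; K' ⊕ opad = 3d b4 5c.
m1: inner = H(57 de 36 6c 69 72) = b2; tag = H(3d b4 5c b2) = ff ← matches
m2: inner = H(57 de 36 dd ec ec) = 20; tag = H(3d b4 5c 20) = 6d
m3: inner = H(57 de 36 07 11 d5) = 58; tag = H(3d b4 5c 58) = a5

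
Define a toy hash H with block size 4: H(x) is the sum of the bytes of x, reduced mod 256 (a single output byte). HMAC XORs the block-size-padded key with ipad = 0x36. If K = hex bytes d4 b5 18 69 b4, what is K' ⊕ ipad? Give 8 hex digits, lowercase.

88363636

Key hex bytes d4 b5 18 69 b4 is 5 bytes > B = 4, so hash it first: H(key) = be, then zero-pad to 4 bytes: K' = be 00 00 00.
XOR each byte with 0x36: be⊕36=88, 00⊕36=36, 00⊕36=36, 00⊕36=36.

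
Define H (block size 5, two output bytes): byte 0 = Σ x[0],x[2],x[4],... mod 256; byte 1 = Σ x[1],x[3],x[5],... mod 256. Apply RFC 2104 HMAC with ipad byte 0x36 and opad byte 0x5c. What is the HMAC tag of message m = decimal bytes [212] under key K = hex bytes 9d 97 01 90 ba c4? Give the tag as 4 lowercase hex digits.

a3ed

Key hex bytes 9d 97 01 90 ba c4 is 6 bytes > B = 5, so hash it first: H(key) = 58 eb, then zero-pad to 5 bytes: K' = 58 eb 00 00 00.
K' ⊕ ipad = 6e dd 36 36 36.  K' ⊕ opad = 04 b7 5c 5c 5c.
Inner input = (K'⊕ipad) ∥ m = 6e dd 36 36 36 ∥ d4.
Inner hash: even-index sum = 218 mod 256 = 218; odd-index sum = 487 mod 256 = 231 → da e7.
Outer input = (K'⊕opad) ∥ inner = 04 b7 5c 5c 5c ∥ da e7.
Outer hash (tag): even-index sum = 419 mod 256 = 163; odd-index sum = 493 mod 256 = 237 → a3 ed.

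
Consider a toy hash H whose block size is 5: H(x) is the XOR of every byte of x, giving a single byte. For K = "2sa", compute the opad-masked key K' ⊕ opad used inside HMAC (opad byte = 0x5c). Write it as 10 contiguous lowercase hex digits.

6e2f3d5c5c

Key "2sa" = 32 73 61 is 3 bytes ≤ B = 5; zero-pad to 5 bytes: K' = 32 73 61 00 00.
XOR each byte with 0x5c: 32⊕5c=6e, 73⊕5c=2f, 61⊕5c=3d, 00⊕5c=5c, 00⊕5c=5c.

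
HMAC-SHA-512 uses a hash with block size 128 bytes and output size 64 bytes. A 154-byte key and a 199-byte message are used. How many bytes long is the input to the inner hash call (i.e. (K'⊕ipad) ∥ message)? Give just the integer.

327

Key is 154 > 128 bytes, so it is hashed to 64 bytes then zero-padded to 128: |K'| = 128.
Inner input = (K'⊕ipad) ∥ m → 128 + 199 = 327 bytes.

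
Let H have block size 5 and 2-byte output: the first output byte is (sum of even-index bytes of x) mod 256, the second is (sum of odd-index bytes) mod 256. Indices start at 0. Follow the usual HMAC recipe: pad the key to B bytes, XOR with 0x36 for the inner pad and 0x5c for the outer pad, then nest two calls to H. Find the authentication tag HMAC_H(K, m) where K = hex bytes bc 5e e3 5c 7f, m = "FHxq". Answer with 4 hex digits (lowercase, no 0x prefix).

5263

Key hex bytes bc 5e e3 5c 7f is exactly B = 5 bytes: K' = bc 5e e3 5c 7f.
K' ⊕ ipad = 8a 68 d5 6a 49.  K' ⊕ opad = e0 02 bf 00 23.
Inner input = (K'⊕ipad) ∥ m = 8a 68 d5 6a 49 ∥ 46 48 78 71.
Inner hash: even-index sum = 609 mod 256 = 97; odd-index sum = 400 mod 256 = 144 → 61 90.
Outer input = (K'⊕opad) ∥ inner = e0 02 bf 00 23 ∥ 61 90.
Outer hash (tag): even-index sum = 594 mod 256 = 82; odd-index sum = 99 mod 256 = 99 → 52 63.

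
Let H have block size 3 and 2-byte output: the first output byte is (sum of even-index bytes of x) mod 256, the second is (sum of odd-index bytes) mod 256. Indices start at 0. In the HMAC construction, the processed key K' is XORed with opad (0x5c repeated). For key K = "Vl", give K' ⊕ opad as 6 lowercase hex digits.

0a305c

Key "Vl" = 56 6c is 2 bytes ≤ B = 3; zero-pad to 3 bytes: K' = 56 6c 00.
XOR each byte with 0x5c: 56⊕5c=0a, 6c⊕5c=30, 00⊕5c=5c.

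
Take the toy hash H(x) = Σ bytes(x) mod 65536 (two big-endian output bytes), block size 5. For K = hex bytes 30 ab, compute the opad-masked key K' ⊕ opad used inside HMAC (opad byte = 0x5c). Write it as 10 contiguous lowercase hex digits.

6cf75c5c5c

Key hex bytes 30 ab is 2 bytes ≤ B = 5; zero-pad to 5 bytes: K' = 30 ab 00 00 00.
XOR each byte with 0x5c: 30⊕5c=6c, ab⊕5c=f7, 00⊕5c=5c, 00⊕5c=5c, 00⊕5c=5c.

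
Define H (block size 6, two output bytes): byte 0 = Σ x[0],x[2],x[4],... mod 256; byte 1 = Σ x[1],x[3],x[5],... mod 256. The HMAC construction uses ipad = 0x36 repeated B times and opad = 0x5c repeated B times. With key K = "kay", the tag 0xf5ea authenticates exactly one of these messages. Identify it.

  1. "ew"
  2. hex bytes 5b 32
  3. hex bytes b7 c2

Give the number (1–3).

Key "kay" = 6b 61 79 is 3 bytes ≤ B = 6; zero-pad to 6 bytes: K' = 6b 61 79 00 00 00.
K' ⊕ ipad = 5d 57 4f 36 36 36; K' ⊕ opad = 37 3d 25 5c 5c 5c.
m1: inner = H(5d 57 4f 36 36 36 65 77) = 47 3a; tag = H(37 3d 25 5c 5c 5c 47 3a) = ff2f
m2: inner = H(5d 57 4f 36 36 36 5b 32) = 3d f5; tag = H(37 3d 25 5c 5c 5c 3d f5) = f5ea ← matches
m3: inner = H(5d 57 4f 36 36 36 b7 c2) = 99 85; tag = H(37 3d 25 5c 5c 5c 99 85) = 517a

2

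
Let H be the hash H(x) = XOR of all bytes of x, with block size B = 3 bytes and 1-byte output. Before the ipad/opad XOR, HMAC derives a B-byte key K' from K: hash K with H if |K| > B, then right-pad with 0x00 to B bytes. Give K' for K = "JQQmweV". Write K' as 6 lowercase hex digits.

|K| = 7 > B = 3, so first hash the key.
H(K): XOR 4a⊕51⊕51⊕6d⊕77⊕65⊕56 = 63.
Zero-pad H(K) = 63 to 3 bytes: K' = 63 00 00.

630000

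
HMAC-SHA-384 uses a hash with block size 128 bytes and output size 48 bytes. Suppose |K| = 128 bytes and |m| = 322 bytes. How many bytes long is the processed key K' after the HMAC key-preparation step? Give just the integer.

Key is 128 ≤ 128 bytes, zero-padded: |K'| = 128.

128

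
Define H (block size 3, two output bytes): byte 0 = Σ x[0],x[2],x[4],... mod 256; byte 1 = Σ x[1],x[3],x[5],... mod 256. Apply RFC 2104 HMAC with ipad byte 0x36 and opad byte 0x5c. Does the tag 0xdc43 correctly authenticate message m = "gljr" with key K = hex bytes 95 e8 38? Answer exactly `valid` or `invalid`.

Key hex bytes 95 e8 38 is exactly B = 3 bytes: K' = 95 e8 38.
K' ⊕ ipad = a3 de 0e; K' ⊕ opad = c9 b4 64.
Inner hash: even-index sum = 399 mod 256 = 143; odd-index sum = 431 mod 256 = 175 → 8f af.
Outer hash (recomputed tag): even-index sum = 476 mod 256 = 220; odd-index sum = 323 mod 256 = 67 → dc 43.
Recomputed tag = dc43; claimed = dc43 → match.

valid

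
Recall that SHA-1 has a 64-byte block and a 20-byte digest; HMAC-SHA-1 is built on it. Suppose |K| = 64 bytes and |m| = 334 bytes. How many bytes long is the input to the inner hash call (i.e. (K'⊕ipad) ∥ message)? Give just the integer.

Key is 64 ≤ 64 bytes, zero-padded: |K'| = 64.
Inner input = (K'⊕ipad) ∥ m → 64 + 334 = 398 bytes.

398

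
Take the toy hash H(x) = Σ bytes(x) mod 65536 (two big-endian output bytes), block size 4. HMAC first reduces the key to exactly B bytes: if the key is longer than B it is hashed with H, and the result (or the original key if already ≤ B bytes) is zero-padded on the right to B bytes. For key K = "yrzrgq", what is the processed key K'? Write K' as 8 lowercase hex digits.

02af0000

|K| = 6 > B = 4, so first hash the key.
H(K): sum = 121+114+122+114+103+113 = 687 → 02 af.
Zero-pad H(K) = 02 af to 4 bytes: K' = 02 af 00 00.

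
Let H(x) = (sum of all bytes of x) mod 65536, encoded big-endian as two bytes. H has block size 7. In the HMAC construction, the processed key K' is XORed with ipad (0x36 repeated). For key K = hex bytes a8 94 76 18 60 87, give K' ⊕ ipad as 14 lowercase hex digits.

Key hex bytes a8 94 76 18 60 87 is 6 bytes ≤ B = 7; zero-pad to 7 bytes: K' = a8 94 76 18 60 87 00.
XOR each byte with 0x36: a8⊕36=9e, 94⊕36=a2, 76⊕36=40, 18⊕36=2e, 60⊕36=56, 87⊕36=b1, 00⊕36=36.

9ea2402e56b136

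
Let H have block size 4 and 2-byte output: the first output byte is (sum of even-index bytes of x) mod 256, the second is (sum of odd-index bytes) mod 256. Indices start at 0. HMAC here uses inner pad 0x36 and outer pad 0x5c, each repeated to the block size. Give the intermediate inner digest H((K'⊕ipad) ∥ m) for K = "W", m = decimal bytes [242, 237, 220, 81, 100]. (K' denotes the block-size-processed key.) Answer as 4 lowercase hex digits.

c9aa

Key "W" = 57 is 1 byte ≤ B = 4; zero-pad to 4 bytes: K' = 57 00 00 00.
K' ⊕ ipad = 61 36 36 36.
Inner input = 61 36 36 36 ∥ f2 ed dc 51 64.
Inner hash: even-index sum = 713 mod 256 = 201; odd-index sum = 426 mod 256 = 170 → c9 aa.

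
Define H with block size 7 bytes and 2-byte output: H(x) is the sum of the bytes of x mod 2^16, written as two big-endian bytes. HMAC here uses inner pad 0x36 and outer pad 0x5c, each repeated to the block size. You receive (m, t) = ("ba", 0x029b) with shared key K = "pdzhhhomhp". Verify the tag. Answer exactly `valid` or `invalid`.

Key "pdzhhhomhp" = 70 64 7a 68 68 68 6f 6d 68 70 is 10 bytes > B = 7, so hash it first: H(key) = 04 3a, then zero-pad to 7 bytes: K' = 04 3a 00 00 00 00 00.
K' ⊕ ipad = 32 0c 36 36 36 36 36; K' ⊕ opad = 58 66 5c 5c 5c 5c 5c.
Inner hash: sum = 50+12+54+54+54+54+54+98+97 = 527 → 02 0f.
Outer hash (recomputed tag): sum = 88+102+92+92+92+92+92+2+15 = 667 → 02 9b.
Recomputed tag = 029b; claimed = 029b → match.

valid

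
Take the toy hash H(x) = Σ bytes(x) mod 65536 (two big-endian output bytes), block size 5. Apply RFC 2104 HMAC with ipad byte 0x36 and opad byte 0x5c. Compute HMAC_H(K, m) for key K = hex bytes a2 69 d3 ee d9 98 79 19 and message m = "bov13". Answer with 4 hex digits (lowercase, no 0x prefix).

027a

Key hex bytes a2 69 d3 ee d9 98 79 19 is 8 bytes > B = 5, so hash it first: H(key) = 04 cf, then zero-pad to 5 bytes: K' = 04 cf 00 00 00.
K' ⊕ ipad = 32 f9 36 36 36.  K' ⊕ opad = 58 93 5c 5c 5c.
Inner input = (K'⊕ipad) ∥ m = 32 f9 36 36 36 ∥ 62 6f 76 31 33.
Inner hash: sum = 50+249+54+54+54+98+111+118+49+51 = 888 → 03 78.
Outer input = (K'⊕opad) ∥ inner = 58 93 5c 5c 5c ∥ 03 78.
Outer hash (tag): sum = 88+147+92+92+92+3+120 = 634 → 02 7a.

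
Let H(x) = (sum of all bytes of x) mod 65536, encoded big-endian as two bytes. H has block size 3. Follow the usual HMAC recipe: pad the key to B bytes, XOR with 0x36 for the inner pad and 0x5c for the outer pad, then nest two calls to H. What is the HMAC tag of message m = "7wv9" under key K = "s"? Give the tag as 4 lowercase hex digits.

Key "s" = 73 is 1 byte ≤ B = 3; zero-pad to 3 bytes: K' = 73 00 00.
K' ⊕ ipad = 45 36 36.  K' ⊕ opad = 2f 5c 5c.
Inner input = (K'⊕ipad) ∥ m = 45 36 36 ∥ 37 77 76 39.
Inner hash: sum = 69+54+54+55+119+118+57 = 526 → 02 0e.
Outer input = (K'⊕opad) ∥ inner = 2f 5c 5c ∥ 02 0e.
Outer hash (tag): sum = 47+92+92+2+14 = 247 → 00 f7.

00f7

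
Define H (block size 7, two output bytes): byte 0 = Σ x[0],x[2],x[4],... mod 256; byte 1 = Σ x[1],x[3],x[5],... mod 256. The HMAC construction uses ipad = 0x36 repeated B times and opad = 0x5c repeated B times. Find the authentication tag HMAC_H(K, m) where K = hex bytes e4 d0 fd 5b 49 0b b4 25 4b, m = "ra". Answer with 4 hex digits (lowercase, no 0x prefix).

d4e1

Key hex bytes e4 d0 fd 5b 49 0b b4 25 4b is 9 bytes > B = 7, so hash it first: H(key) = 29 5b, then zero-pad to 7 bytes: K' = 29 5b 00 00 00 00 00.
K' ⊕ ipad = 1f 6d 36 36 36 36 36.  K' ⊕ opad = 75 07 5c 5c 5c 5c 5c.
Inner input = (K'⊕ipad) ∥ m = 1f 6d 36 36 36 36 36 ∥ 72 61.
Inner hash: even-index sum = 290 mod 256 = 34; odd-index sum = 331 mod 256 = 75 → 22 4b.
Outer input = (K'⊕opad) ∥ inner = 75 07 5c 5c 5c 5c 5c ∥ 22 4b.
Outer hash (tag): even-index sum = 468 mod 256 = 212; odd-index sum = 225 mod 256 = 225 → d4 e1.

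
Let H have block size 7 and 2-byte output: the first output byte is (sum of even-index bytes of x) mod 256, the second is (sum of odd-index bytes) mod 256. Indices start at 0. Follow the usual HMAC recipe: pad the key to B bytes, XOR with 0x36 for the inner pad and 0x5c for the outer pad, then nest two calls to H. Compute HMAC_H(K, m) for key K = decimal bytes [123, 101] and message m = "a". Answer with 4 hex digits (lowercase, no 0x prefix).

5be0

Key decimal bytes [123, 101] = 7b 65 is 2 bytes ≤ B = 7; zero-pad to 7 bytes: K' = 7b 65 00 00 00 00 00.
K' ⊕ ipad = 4d 53 36 36 36 36 36.  K' ⊕ opad = 27 39 5c 5c 5c 5c 5c.
Inner input = (K'⊕ipad) ∥ m = 4d 53 36 36 36 36 36 ∥ 61.
Inner hash: even-index sum = 239 mod 256 = 239; odd-index sum = 288 mod 256 = 32 → ef 20.
Outer input = (K'⊕opad) ∥ inner = 27 39 5c 5c 5c 5c 5c ∥ ef 20.
Outer hash (tag): even-index sum = 347 mod 256 = 91; odd-index sum = 480 mod 256 = 224 → 5b e0.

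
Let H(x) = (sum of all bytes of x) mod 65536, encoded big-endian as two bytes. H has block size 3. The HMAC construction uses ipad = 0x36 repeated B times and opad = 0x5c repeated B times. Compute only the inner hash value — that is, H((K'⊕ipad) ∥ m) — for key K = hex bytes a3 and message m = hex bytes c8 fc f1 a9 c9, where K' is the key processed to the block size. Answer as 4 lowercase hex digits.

Key hex bytes a3 is 1 byte ≤ B = 3; zero-pad to 3 bytes: K' = a3 00 00.
K' ⊕ ipad = 95 36 36.
Inner input = 95 36 36 ∥ c8 fc f1 a9 c9.
Inner hash: sum = 149+54+54+200+252+241+169+201 = 1320 → 05 28.

0528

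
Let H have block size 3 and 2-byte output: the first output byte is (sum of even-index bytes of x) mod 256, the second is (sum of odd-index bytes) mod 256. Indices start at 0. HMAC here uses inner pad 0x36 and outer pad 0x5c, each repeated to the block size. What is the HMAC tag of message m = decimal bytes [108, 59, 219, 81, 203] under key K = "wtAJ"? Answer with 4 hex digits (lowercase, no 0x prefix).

da32

Key "wtAJ" = 77 74 41 4a is 4 bytes > B = 3, so hash it first: H(key) = b8 be, then zero-pad to 3 bytes: K' = b8 be 00.
K' ⊕ ipad = 8e 88 36.  K' ⊕ opad = e4 e2 5c.
Inner input = (K'⊕ipad) ∥ m = 8e 88 36 ∥ 6c 3b db 51 cb.
Inner hash: even-index sum = 336 mod 256 = 80; odd-index sum = 666 mod 256 = 154 → 50 9a.
Outer input = (K'⊕opad) ∥ inner = e4 e2 5c ∥ 50 9a.
Outer hash (tag): even-index sum = 474 mod 256 = 218; odd-index sum = 306 mod 256 = 50 → da 32.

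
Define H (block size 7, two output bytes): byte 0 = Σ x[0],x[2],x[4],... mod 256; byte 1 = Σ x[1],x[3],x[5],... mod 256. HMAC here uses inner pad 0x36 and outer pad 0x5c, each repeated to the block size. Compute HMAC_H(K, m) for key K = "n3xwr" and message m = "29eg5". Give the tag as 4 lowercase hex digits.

28b6

Key "n3xwr" = 6e 33 78 77 72 is 5 bytes ≤ B = 7; zero-pad to 7 bytes: K' = 6e 33 78 77 72 00 00.
K' ⊕ ipad = 58 05 4e 41 44 36 36.  K' ⊕ opad = 32 6f 24 2b 2e 5c 5c.
Inner input = (K'⊕ipad) ∥ m = 58 05 4e 41 44 36 36 ∥ 32 39 65 67 35.
Inner hash: even-index sum = 448 mod 256 = 192; odd-index sum = 328 mod 256 = 72 → c0 48.
Outer input = (K'⊕opad) ∥ inner = 32 6f 24 2b 2e 5c 5c ∥ c0 48.
Outer hash (tag): even-index sum = 296 mod 256 = 40; odd-index sum = 438 mod 256 = 182 → 28 b6.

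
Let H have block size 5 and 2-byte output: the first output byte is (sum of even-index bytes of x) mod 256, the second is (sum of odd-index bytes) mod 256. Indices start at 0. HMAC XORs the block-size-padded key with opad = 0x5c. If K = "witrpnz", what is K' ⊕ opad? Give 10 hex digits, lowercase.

Key "witrpnz" = 77 69 74 72 70 6e 7a is 7 bytes > B = 5, so hash it first: H(key) = d5 49, then zero-pad to 5 bytes: K' = d5 49 00 00 00.
XOR each byte with 0x5c: d5⊕5c=89, 49⊕5c=15, 00⊕5c=5c, 00⊕5c=5c, 00⊕5c=5c.

89155c5c5c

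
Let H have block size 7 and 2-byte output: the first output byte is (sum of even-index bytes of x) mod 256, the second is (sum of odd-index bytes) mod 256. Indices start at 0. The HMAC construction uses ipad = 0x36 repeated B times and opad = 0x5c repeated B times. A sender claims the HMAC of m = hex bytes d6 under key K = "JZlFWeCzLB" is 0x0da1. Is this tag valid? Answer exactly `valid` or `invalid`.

Key "JZlFWeCzLB" = 4a 5a 6c 46 57 65 43 7a 4c 42 is 10 bytes > B = 7, so hash it first: H(key) = 9c c1, then zero-pad to 7 bytes: K' = 9c c1 00 00 00 00 00.
K' ⊕ ipad = aa f7 36 36 36 36 36; K' ⊕ opad = c0 9d 5c 5c 5c 5c 5c.
Inner hash: even-index sum = 332 mod 256 = 76; odd-index sum = 569 mod 256 = 57 → 4c 39.
Outer hash (recomputed tag): even-index sum = 525 mod 256 = 13; odd-index sum = 417 mod 256 = 161 → 0d a1.
Recomputed tag = 0da1; claimed = 0da1 → match.

valid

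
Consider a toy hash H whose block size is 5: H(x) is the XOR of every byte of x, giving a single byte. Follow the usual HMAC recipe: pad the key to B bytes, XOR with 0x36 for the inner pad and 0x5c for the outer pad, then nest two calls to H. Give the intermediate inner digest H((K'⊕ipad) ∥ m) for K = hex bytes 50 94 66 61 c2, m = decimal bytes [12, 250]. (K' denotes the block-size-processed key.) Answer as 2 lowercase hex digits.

Key hex bytes 50 94 66 61 c2 is exactly B = 5 bytes: K' = 50 94 66 61 c2.
K' ⊕ ipad = 66 a2 50 57 f4.
Inner input = 66 a2 50 57 f4 ∥ 0c fa.
Inner hash: XOR 66⊕a2⊕50⊕57⊕f4⊕0c⊕fa = c1.

c1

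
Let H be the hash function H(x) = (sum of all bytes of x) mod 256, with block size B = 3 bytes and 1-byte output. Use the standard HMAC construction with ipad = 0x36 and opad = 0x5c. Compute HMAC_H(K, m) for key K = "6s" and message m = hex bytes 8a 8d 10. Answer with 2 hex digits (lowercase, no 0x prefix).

97

Key "6s" = 36 73 is 2 bytes ≤ B = 3; zero-pad to 3 bytes: K' = 36 73 00.
K' ⊕ ipad = 00 45 36.  K' ⊕ opad = 6a 2f 5c.
Inner input = (K'⊕ipad) ∥ m = 00 45 36 ∥ 8a 8d 10.
Inner hash: sum = 0+69+54+138+141+16 = 418; mod 256 = 162 → a2.
Outer input = (K'⊕opad) ∥ inner = 6a 2f 5c ∥ a2.
Outer hash (tag): sum = 106+47+92+162 = 407; mod 256 = 151 → 97.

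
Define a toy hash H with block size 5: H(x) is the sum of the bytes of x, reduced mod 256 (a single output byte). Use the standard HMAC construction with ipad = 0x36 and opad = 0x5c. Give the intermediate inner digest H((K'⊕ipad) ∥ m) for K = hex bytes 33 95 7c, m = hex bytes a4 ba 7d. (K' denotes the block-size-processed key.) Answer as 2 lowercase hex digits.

39

Key hex bytes 33 95 7c is 3 bytes ≤ B = 5; zero-pad to 5 bytes: K' = 33 95 7c 00 00.
K' ⊕ ipad = 05 a3 4a 36 36.
Inner input = 05 a3 4a 36 36 ∥ a4 ba 7d.
Inner hash: sum = 5+163+74+54+54+164+186+125 = 825; mod 256 = 57 → 39.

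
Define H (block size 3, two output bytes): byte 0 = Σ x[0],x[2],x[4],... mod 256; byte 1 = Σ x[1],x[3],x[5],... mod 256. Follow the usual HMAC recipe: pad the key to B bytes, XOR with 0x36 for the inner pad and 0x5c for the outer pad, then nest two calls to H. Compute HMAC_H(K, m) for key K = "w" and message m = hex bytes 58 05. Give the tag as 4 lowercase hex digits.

Key "w" = 77 is 1 byte ≤ B = 3; zero-pad to 3 bytes: K' = 77 00 00.
K' ⊕ ipad = 41 36 36.  K' ⊕ opad = 2b 5c 5c.
Inner input = (K'⊕ipad) ∥ m = 41 36 36 ∥ 58 05.
Inner hash: even-index sum = 124 mod 256 = 124; odd-index sum = 142 mod 256 = 142 → 7c 8e.
Outer input = (K'⊕opad) ∥ inner = 2b 5c 5c ∥ 7c 8e.
Outer hash (tag): even-index sum = 277 mod 256 = 21; odd-index sum = 216 mod 256 = 216 → 15 d8.

15d8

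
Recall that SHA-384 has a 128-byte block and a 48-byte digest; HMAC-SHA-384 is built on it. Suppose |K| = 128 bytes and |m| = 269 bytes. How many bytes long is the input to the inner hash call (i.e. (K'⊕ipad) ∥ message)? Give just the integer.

Key is 128 ≤ 128 bytes, zero-padded: |K'| = 128.
Inner input = (K'⊕ipad) ∥ m → 128 + 269 = 397 bytes.

397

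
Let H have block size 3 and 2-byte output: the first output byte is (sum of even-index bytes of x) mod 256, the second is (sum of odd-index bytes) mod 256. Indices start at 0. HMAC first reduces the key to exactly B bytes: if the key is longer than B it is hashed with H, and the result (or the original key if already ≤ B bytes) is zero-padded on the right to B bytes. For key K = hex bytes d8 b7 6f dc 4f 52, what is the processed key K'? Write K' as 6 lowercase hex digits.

|K| = 6 > B = 3, so first hash the key.
H(K): even-index sum = 406 mod 256 = 150; odd-index sum = 485 mod 256 = 229 → 96 e5.
Zero-pad H(K) = 96 e5 to 3 bytes: K' = 96 e5 00.

96e500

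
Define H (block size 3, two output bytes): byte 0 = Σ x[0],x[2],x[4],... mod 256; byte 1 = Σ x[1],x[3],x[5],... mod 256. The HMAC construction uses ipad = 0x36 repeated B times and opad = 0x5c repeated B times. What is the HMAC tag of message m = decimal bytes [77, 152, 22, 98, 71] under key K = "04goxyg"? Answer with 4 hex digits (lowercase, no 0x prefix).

Key "04goxyg" = 30 34 67 6f 78 79 67 is 7 bytes > B = 3, so hash it first: H(key) = 76 1c, then zero-pad to 3 bytes: K' = 76 1c 00.
K' ⊕ ipad = 40 2a 36.  K' ⊕ opad = 2a 40 5c.
Inner input = (K'⊕ipad) ∥ m = 40 2a 36 ∥ 4d 98 16 62 47.
Inner hash: even-index sum = 368 mod 256 = 112; odd-index sum = 212 mod 256 = 212 → 70 d4.
Outer input = (K'⊕opad) ∥ inner = 2a 40 5c ∥ 70 d4.
Outer hash (tag): even-index sum = 346 mod 256 = 90; odd-index sum = 176 mod 256 = 176 → 5a b0.

5ab0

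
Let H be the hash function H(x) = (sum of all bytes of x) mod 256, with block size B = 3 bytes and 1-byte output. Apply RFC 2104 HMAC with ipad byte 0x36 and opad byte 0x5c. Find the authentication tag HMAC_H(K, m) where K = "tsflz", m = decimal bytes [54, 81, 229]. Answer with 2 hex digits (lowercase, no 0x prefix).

04

Key "tsflz" = 74 73 66 6c 7a is 5 bytes > B = 3, so hash it first: H(key) = 33, then zero-pad to 3 bytes: K' = 33 00 00.
K' ⊕ ipad = 05 36 36.  K' ⊕ opad = 6f 5c 5c.
Inner input = (K'⊕ipad) ∥ m = 05 36 36 ∥ 36 51 e5.
Inner hash: sum = 5+54+54+54+81+229 = 477; mod 256 = 221 → dd.
Outer input = (K'⊕opad) ∥ inner = 6f 5c 5c ∥ dd.
Outer hash (tag): sum = 111+92+92+221 = 516; mod 256 = 4 → 04.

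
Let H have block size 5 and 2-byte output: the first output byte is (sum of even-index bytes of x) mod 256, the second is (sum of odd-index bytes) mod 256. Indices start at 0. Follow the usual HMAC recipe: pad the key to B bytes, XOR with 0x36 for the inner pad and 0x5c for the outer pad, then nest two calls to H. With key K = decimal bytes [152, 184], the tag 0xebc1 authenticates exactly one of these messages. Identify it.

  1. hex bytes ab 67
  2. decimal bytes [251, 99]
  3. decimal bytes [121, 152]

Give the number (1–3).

1

Key decimal bytes [152, 184] = 98 b8 is 2 bytes ≤ B = 5; zero-pad to 5 bytes: K' = 98 b8 00 00 00.
K' ⊕ ipad = ae 8e 36 36 36; K' ⊕ opad = c4 e4 5c 5c 5c.
m1: inner = H(ae 8e 36 36 36 ab 67) = 81 6f; tag = H(c4 e4 5c 5c 5c 81 6f) = ebc1 ← matches
m2: inner = H(ae 8e 36 36 36 fb 63) = 7d bf; tag = H(c4 e4 5c 5c 5c 7d bf) = 3bbd
m3: inner = H(ae 8e 36 36 36 79 98) = b2 3d; tag = H(c4 e4 5c 5c 5c b2 3d) = b9f2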